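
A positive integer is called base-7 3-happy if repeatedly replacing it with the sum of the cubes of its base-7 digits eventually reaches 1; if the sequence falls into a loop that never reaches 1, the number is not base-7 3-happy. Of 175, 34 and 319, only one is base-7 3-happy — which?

175: 175 → 91 → 217 → 91  — repeats 91 (not base-7 3-happy)
34: 34 → 280 → 250 → 250  — repeats 250 (not base-7 3-happy)
319: 319 → 307 → 433 → 343 → 1  — reaches 1 (base-7 3-happy)

319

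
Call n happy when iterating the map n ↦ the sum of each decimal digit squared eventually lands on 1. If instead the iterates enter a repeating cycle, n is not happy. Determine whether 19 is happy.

19 → 1² + 9² = 1 + 81 = 82
82 → 8² + 2² = 64 + 4 = 68
68 → 6² + 8² = 36 + 64 = 100
100 → 1² + 0² + 0² = 1 + 0 + 0 = 1  — reached 1.

happy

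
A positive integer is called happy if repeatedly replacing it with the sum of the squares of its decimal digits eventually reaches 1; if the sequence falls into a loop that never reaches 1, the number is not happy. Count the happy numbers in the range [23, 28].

23: 23 → 13 → 10 → 1  — happy
24: 24 → 20 → 4 → 16 → 37 → 58 → 89 → 145 → 42 → 20  — not happy
25: 25 → 29 → 85 → 89 → 145 → 42 → 20 → 4 → 16 → 37 → 58 → 89  — not happy
26: 26 → 40 → 16 → 37 → 58 → 89 → 145 → 42 → 20 → 4 → 16  — not happy
27: 27 → 53 → 34 → 25 → 29 → 85 → 89 → 145 → 42 → 20 → 4 → 16 → 37 → 58 → 89  — not happy
28: 28 → 68 → 100 → 1  — happy
happy: 23, 28

2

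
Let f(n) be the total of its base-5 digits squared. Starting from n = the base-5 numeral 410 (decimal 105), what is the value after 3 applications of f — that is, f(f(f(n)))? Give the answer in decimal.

105 = (4,1,0)_5 → 4² + 1² + 0² = 17
17 = (3,2)_5 → 3² + 2² = 13
13 = (2,3)_5 → 2² + 3² = 13

13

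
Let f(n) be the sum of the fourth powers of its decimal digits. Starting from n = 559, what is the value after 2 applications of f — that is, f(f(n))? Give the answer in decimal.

559 → 7811
7811 → 6499

6499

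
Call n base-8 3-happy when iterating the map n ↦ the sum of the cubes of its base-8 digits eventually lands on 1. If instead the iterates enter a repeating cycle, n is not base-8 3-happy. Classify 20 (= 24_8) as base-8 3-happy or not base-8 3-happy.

base-8 3-happy

20 = (2,4)_8 → 2³ + 4³ = 8 + 64 = 72
72 = (1,1,0)_8 → 1³ + 1³ + 0³ = 1 + 1 + 0 = 2
2 = (2)_8 → 2³ = 8
8 = (1,0)_8 → 1³ + 0³ = 1 + 0 = 1  — reached 1.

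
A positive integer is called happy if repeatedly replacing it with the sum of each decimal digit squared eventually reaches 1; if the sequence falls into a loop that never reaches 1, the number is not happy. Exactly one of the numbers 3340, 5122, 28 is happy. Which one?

3340: 3340 → 34 → 25 → 29 → 85 → 89 → 145 → 42 → 20 → 4 → 16 → 37 → 58 → 89  — repeats 89 (not happy)
5122: 5122 → 34 → 25 → 29 → 85 → 89 → 145 → 42 → 20 → 4 → 16 → 37 → 58 → 89  — repeats 89 (not happy)
28: 28 → 68 → 100 → 1  — reaches 1 (happy)

28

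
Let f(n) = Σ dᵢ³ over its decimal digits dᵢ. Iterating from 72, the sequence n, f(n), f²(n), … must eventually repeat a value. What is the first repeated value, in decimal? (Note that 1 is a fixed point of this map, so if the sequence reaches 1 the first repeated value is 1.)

153

72 → 7³ + 2³ = 351
351 → 3³ + 5³ + 1³ = 153
153 → 1³ + 5³ + 3³ = 153  — 153 already appeared earlier.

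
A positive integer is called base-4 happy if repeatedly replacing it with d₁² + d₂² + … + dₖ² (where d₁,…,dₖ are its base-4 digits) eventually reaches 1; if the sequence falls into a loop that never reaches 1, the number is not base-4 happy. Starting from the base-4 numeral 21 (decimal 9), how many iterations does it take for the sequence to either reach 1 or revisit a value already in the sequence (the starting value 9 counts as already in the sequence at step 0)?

4

9 = (2,1)_4 → 2² + 1² = 5
5 = (1,1)_4 → 1² + 1² = 2
2 = (2)_4 → 2² = 4
4 = (1,0)_4 → 1² + 0² = 1  — reached 1.
That took 4 steps.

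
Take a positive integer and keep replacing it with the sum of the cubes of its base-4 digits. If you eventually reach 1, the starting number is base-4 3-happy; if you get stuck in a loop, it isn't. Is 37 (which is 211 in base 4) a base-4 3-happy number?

base-4 3-happy

37 = (2,1,1)_4 → 10
10 = (2,2)_4 → 16
16 = (1,0,0)_4 → 1  — reached 1.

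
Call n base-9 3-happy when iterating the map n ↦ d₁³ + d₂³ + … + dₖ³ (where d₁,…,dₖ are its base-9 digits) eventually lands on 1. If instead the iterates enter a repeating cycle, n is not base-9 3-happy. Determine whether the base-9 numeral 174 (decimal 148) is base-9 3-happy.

148 = (1,7,4)_9 → 408
408 = (5,0,3)_9 → 152
152 = (1,7,8)_9 → 856
856 = (1,1,5,1)_9 → 128
128 = (1,5,2)_9 → 134
134 = (1,5,8)_9 → 638
638 = (7,7,8)_9 → 1198
1198 = (1,5,7,1)_9 → 470
470 = (5,7,2)_9 → 476
476 = (5,7,8)_9 → 980
980 = (1,3,0,8)_9 → 540
540 = (6,6,0)_9 → 432
432 = (5,3,0)_9 → 152  — 152 already seen; the sequence cycles without reaching 1.

not base-9 3-happy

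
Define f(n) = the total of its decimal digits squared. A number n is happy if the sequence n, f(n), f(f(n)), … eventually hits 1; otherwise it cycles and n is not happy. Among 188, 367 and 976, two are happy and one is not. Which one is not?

188: 188 → 129 → 86 → 100 → 1  — reaches 1 (happy)
367: 367 → 94 → 97 → 130 → 10 → 1  — reaches 1 (happy)
976: 976 → 166 → 73 → 58 → 89 → 145 → 42 → 20 → 4 → 16 → 37 → 58  — repeats 58 (not happy)

976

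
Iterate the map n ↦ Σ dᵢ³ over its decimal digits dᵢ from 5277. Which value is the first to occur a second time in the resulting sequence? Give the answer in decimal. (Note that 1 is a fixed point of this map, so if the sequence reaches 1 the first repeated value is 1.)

153

5277 → 5³ + 2³ + 7³ + 7³ = 819
819 → 8³ + 1³ + 9³ = 1242
1242 → 1³ + 2³ + 4³ + 2³ = 81
81 → 8³ + 1³ = 513
513 → 5³ + 1³ + 3³ = 153
153 → 1³ + 5³ + 3³ = 153  — 153 already appeared earlier.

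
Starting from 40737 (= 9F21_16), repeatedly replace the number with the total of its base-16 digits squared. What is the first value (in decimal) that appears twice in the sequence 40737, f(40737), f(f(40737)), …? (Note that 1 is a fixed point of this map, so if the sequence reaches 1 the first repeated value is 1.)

40737 = (9,15,2,1)_16 → 9² + 15² + 2² + 1² = 311
311 = (1,3,7)_16 → 1² + 3² + 7² = 59
59 = (3,11)_16 → 3² + 11² = 130
130 = (8,2)_16 → 8² + 2² = 68
68 = (4,4)_16 → 4² + 4² = 32
32 = (2,0)_16 → 2² + 0² = 4
4 = (4)_16 → 4² = 16
16 = (1,0)_16 → 1² + 0² = 1  — reached the fixed point 1.
1 → 1, so 1 is the first repeated value.

1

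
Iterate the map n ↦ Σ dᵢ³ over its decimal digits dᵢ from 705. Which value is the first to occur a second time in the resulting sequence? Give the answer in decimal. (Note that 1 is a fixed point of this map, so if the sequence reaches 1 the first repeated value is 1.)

705 → 7³ + 0³ + 5³ = 468
468 → 4³ + 6³ + 8³ = 792
792 → 7³ + 9³ + 2³ = 1080
1080 → 1³ + 0³ + 8³ + 0³ = 513
513 → 5³ + 1³ + 3³ = 153
153 → 1³ + 5³ + 3³ = 153  — 153 already appeared earlier.

153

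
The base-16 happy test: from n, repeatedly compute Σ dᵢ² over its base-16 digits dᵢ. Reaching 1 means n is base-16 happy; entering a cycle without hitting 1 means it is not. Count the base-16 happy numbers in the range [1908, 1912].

1908: 1908 → 114 → 53 → 34 → 8 → 64 → 16 → 1  — base-16 happy
1909: 1909 → 123 → 170 → 200 → 208 → 169 → 181 → 146 → 85 → 50 → 13 → 169  — not base-16 happy
1910: 1910 → 134 → 100 → 52 → 25 → 82 → 29 → 170 → 200 → 208 → 169 → 181 → 146 → 85 → 50 → 13 → 169  — not base-16 happy
1911: 1911 → 147 → 90 → 125 → 218 → 269 → 170 → 200 → 208 → 169 → 181 → 146 → 85 → 50 → 13 → 169  — not base-16 happy
1912: 1912 → 162 → 104 → 100 → 52 → 25 → 82 → 29 → 170 → 200 → 208 → 169 → 181 → 146 → 85 → 50 → 13 → 169  — not base-16 happy
base-16 happy: 1908

1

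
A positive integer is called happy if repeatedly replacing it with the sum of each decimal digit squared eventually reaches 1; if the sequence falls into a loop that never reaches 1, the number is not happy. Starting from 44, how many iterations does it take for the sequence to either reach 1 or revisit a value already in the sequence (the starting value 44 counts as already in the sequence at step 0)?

4

44 → 4² + 4² = 32
32 → 3² + 2² = 13
13 → 1² + 3² = 10
10 → 1² + 0² = 1  — reached 1.
That took 4 steps.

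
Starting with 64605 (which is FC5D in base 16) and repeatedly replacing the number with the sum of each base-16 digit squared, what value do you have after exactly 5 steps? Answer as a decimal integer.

64605 = (15,12,5,13)_16 → 15² + 12² + 5² + 13² = 563
563 = (2,3,3)_16 → 2² + 3² + 3² = 22
22 = (1,6)_16 → 1² + 6² = 37
37 = (2,5)_16 → 2² + 5² = 29
29 = (1,13)_16 → 1² + 13² = 170

170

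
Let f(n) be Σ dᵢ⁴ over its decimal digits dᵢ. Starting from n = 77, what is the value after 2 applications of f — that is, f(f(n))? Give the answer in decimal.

77 → 7⁴ + 7⁴ = 4802
4802 → 4⁴ + 8⁴ + 0⁴ + 2⁴ = 4368

4368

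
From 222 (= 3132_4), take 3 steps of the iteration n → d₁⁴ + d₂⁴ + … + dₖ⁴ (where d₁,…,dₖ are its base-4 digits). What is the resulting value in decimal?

113

222 = (3,1,3,2)_4 → 3⁴ + 1⁴ + 3⁴ + 2⁴ = 179
179 = (2,3,0,3)_4 → 2⁴ + 3⁴ + 0⁴ + 3⁴ = 178
178 = (2,3,0,2)_4 → 2⁴ + 3⁴ + 0⁴ + 2⁴ = 113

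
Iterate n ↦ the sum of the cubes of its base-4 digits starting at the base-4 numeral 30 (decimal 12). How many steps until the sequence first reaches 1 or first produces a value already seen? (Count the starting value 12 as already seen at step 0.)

12 = (3,0)_4 → 3³ + 0³ = 27 + 0 = 27
27 = (1,2,3)_4 → 1³ + 2³ + 3³ = 1 + 8 + 27 = 36
36 = (2,1,0)_4 → 2³ + 1³ + 0³ = 8 + 1 + 0 = 9
9 = (2,1)_4 → 2³ + 1³ = 8 + 1 = 9  — 9 repeats.
That took 4 steps.

4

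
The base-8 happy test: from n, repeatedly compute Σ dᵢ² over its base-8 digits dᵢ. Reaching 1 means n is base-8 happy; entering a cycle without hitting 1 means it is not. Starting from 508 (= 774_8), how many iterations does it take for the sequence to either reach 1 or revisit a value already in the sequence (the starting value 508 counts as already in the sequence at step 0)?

508 = (7,7,4)_8 → 7² + 7² + 4² = 49 + 49 + 16 = 114
114 = (1,6,2)_8 → 1² + 6² + 2² = 1 + 36 + 4 = 41
41 = (5,1)_8 → 5² + 1² = 25 + 1 = 26
26 = (3,2)_8 → 3² + 2² = 9 + 4 = 13
13 = (1,5)_8 → 1² + 5² = 1 + 25 = 26  — 26 repeats.
That took 5 steps.

5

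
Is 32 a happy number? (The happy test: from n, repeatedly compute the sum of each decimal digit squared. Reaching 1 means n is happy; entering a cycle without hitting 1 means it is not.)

happy

32 → 13
13 → 10
10 → 1  — reached 1.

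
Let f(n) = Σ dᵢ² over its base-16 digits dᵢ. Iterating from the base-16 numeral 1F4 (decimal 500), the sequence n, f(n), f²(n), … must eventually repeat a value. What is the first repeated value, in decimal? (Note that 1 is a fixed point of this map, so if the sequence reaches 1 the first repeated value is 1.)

500 = (1,15,4)_16 → 242
242 = (15,2)_16 → 229
229 = (14,5)_16 → 221
221 = (13,13)_16 → 338
338 = (1,5,2)_16 → 30
30 = (1,14)_16 → 197
197 = (12,5)_16 → 169
169 = (10,9)_16 → 181
181 = (11,5)_16 → 146
146 = (9,2)_16 → 85
85 = (5,5)_16 → 50
50 = (3,2)_16 → 13
13 = (13)_16 → 169  — 169 already appeared earlier.

169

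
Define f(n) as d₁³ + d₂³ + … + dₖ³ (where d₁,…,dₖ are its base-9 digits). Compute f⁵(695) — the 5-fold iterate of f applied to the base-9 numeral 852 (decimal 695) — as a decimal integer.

695 = (8,5,2)_9 → 645
645 = (7,8,6)_9 → 1071
1071 = (1,4,2,0)_9 → 73
73 = (8,1)_9 → 513
513 = (6,3,0)_9 → 243

243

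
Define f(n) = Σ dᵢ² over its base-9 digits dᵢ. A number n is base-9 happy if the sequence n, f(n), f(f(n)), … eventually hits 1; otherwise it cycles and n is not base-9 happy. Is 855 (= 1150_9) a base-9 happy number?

base-9 happy

855 = (1,1,5,0)_9 → 1² + 1² + 5² + 0² = 1 + 1 + 25 + 0 = 27
27 = (3,0)_9 → 3² + 0² = 9 + 0 = 9
9 = (1,0)_9 → 1² + 0² = 1 + 0 = 1  — reached 1.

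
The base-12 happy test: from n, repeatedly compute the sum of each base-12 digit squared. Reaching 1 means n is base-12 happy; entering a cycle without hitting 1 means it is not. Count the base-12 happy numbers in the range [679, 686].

679: 679 → 129 → 181 → 11 → 121 → 101 → 89 → 74 → 40 → 25 → 5 → 25  — not base-12 happy
680: 680 → 144 → 1  — base-12 happy
681: 681 → 161 → 27 → 13 → 2 → 4 → 16 → 17 → 26 → 8 → 64 → 41 → 34 → 104 → 128 → 164 → 66 → 61 → 26  — not base-12 happy
682: 682 → 180 → 10 → 100 → 80 → 100  — not base-12 happy
683: 683 → 201 → 98 → 68 → 89 → 74 → 40 → 25 → 5 → 25  — not base-12 happy
684: 684 → 97 → 65 → 50 → 20 → 65  — not base-12 happy
685: 685 → 98 → 68 → 89 → 74 → 40 → 25 → 5 → 25  — not base-12 happy
686: 686 → 101 → 89 → 74 → 40 → 25 → 5 → 25  — not base-12 happy
base-12 happy: 680

1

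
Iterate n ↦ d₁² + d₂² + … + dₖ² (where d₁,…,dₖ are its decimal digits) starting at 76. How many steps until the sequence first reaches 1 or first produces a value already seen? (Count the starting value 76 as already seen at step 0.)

10

76 → 7² + 6² = 49 + 36 = 85
85 → 8² + 5² = 64 + 25 = 89
89 → 8² + 9² = 64 + 81 = 145
145 → 1² + 4² + 5² = 1 + 16 + 25 = 42
42 → 4² + 2² = 16 + 4 = 20
20 → 2² + 0² = 4 + 0 = 4
4 → 4² = 16
16 → 1² + 6² = 1 + 36 = 37
37 → 3² + 7² = 9 + 49 = 58
58 → 5² + 8² = 25 + 64 = 89  — 89 repeats.
That took 10 steps.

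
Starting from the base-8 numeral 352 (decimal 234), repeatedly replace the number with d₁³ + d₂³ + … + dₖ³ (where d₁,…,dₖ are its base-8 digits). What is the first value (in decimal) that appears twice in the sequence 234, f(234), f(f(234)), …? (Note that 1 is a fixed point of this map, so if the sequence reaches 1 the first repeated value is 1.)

1

234 = (3,5,2)_8 → 3³ + 5³ + 2³ = 27 + 125 + 8 = 160
160 = (2,4,0)_8 → 2³ + 4³ + 0³ = 8 + 64 + 0 = 72
72 = (1,1,0)_8 → 1³ + 1³ + 0³ = 1 + 1 + 0 = 2
2 = (2)_8 → 2³ = 8
8 = (1,0)_8 → 1³ + 0³ = 1 + 0 = 1  — reached the fixed point 1.
1 → 1, so 1 is the first repeated value.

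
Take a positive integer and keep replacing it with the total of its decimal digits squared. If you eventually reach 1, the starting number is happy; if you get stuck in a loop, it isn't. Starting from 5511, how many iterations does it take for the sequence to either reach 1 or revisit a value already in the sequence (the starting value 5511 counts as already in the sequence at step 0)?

12

5511 → 5² + 5² + 1² + 1² = 52
52 → 5² + 2² = 29
29 → 2² + 9² = 85
85 → 8² + 5² = 89
89 → 8² + 9² = 145
145 → 1² + 4² + 5² = 42
42 → 4² + 2² = 20
20 → 2² + 0² = 4
4 → 4² = 16
16 → 1² + 6² = 37
37 → 3² + 7² = 58
58 → 5² + 8² = 89  — 89 repeats.
That took 12 steps.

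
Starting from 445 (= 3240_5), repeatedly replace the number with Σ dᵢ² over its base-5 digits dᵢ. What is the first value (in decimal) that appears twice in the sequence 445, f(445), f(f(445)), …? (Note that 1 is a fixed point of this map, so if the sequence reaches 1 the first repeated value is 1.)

13

445 = (3,2,4,0)_5 → 3² + 2² + 4² + 0² = 29
29 = (1,0,4)_5 → 1² + 0² + 4² = 17
17 = (3,2)_5 → 3² + 2² = 13
13 = (2,3)_5 → 2² + 3² = 13  — 13 already appeared earlier.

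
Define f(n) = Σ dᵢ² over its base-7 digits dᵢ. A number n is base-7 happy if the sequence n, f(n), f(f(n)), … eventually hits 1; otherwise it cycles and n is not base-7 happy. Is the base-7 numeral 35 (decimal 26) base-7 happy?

26 = (3,5)_7 → 34
34 = (4,6)_7 → 52
52 = (1,0,3)_7 → 10
10 = (1,3)_7 → 10  — 10 already seen; the sequence cycles without reaching 1.

not base-7 happy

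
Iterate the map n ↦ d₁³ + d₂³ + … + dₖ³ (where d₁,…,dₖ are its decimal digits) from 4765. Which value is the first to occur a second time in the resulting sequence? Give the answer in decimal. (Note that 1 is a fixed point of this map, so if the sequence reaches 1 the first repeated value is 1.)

4765 → 4³ + 7³ + 6³ + 5³ = 64 + 343 + 216 + 125 = 748
748 → 7³ + 4³ + 8³ = 343 + 64 + 512 = 919
919 → 9³ + 1³ + 9³ = 729 + 1 + 729 = 1459
1459 → 1³ + 4³ + 5³ + 9³ = 1 + 64 + 125 + 729 = 919  — 919 already appeared earlier.

919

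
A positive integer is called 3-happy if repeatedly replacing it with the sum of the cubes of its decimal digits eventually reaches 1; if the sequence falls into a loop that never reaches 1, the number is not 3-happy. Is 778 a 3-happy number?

778 → 7³ + 7³ + 8³ = 343 + 343 + 512 = 1198
1198 → 1³ + 1³ + 9³ + 8³ = 1 + 1 + 729 + 512 = 1243
1243 → 1³ + 2³ + 4³ + 3³ = 1 + 8 + 64 + 27 = 100
100 → 1³ + 0³ + 0³ = 1 + 0 + 0 = 1  — reached 1.

3-happy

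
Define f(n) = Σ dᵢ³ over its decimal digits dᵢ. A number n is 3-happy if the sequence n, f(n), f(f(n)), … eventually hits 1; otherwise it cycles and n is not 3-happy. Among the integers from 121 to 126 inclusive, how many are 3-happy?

1

121: 121 → 10 → 1  (reaches 1)
122: 122 → 17 → 344 → 155 → 251 → 134 → 92 → 737 → 713 → 371 → 371  (repeats 371)
123: 123 → 36 → 243 → 99 → 1458 → 702 → 351 → 153 → 153  (repeats 153)
124: 124 → 73 → 370 → 370  (repeats 370)
125: 125 → 134 → 92 → 737 → 713 → 371 → 371  (repeats 371)
126: 126 → 225 → 141 → 66 → 432 → 99 → 1458 → 702 → 351 → 153 → 153  (repeats 153)
3-happy: 121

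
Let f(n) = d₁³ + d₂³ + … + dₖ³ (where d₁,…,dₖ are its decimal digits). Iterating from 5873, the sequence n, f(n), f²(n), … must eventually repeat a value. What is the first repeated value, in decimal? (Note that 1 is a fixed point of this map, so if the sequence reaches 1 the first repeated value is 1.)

5873 → 5³ + 8³ + 7³ + 3³ = 1007
1007 → 1³ + 0³ + 0³ + 7³ = 344
344 → 3³ + 4³ + 4³ = 155
155 → 1³ + 5³ + 5³ = 251
251 → 2³ + 5³ + 1³ = 134
134 → 1³ + 3³ + 4³ = 92
92 → 9³ + 2³ = 737
737 → 7³ + 3³ + 7³ = 713
713 → 7³ + 1³ + 3³ = 371
371 → 3³ + 7³ + 1³ = 371  — 371 already appeared earlier.

371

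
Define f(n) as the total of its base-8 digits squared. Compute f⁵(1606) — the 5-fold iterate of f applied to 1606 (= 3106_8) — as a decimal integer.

36

1606 = (3,1,0,6)_8 → 3² + 1² + 0² + 6² = 9 + 1 + 0 + 36 = 46
46 = (5,6)_8 → 5² + 6² = 25 + 36 = 61
61 = (7,5)_8 → 7² + 5² = 49 + 25 = 74
74 = (1,1,2)_8 → 1² + 1² + 2² = 1 + 1 + 4 = 6
6 = (6)_8 → 6² = 36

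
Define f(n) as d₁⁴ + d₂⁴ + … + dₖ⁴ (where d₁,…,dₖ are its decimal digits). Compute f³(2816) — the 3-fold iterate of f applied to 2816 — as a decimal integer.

2816 → 5409
5409 → 7442
7442 → 2929

2929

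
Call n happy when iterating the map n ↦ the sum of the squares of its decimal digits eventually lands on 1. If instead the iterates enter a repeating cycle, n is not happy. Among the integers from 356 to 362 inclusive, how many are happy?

2

356: 356 → 70 → 49 → 97 → 130 → 10 → 1  — happy
357: 357 → 83 → 73 → 58 → 89 → 145 → 42 → 20 → 4 → 16 → 37 → 58  — not happy
358: 358 → 98 → 145 → 42 → 20 → 4 → 16 → 37 → 58 → 89 → 145  — not happy
359: 359 → 115 → 27 → 53 → 34 → 25 → 29 → 85 → 89 → 145 → 42 → 20 → 4 → 16 → 37 → 58 → 89  — not happy
360: 360 → 45 → 41 → 17 → 50 → 25 → 29 → 85 → 89 → 145 → 42 → 20 → 4 → 16 → 37 → 58 → 89  — not happy
361: 361 → 46 → 52 → 29 → 85 → 89 → 145 → 42 → 20 → 4 → 16 → 37 → 58 → 89  — not happy
362: 362 → 49 → 97 → 130 → 10 → 1  — happy
happy: 356, 362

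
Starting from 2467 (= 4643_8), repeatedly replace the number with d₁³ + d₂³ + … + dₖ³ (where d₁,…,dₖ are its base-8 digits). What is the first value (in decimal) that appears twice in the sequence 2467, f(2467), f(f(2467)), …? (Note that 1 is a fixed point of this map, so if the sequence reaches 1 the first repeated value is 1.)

1

2467 = (4,6,4,3)_8 → 4³ + 6³ + 4³ + 3³ = 371
371 = (5,6,3)_8 → 5³ + 6³ + 3³ = 368
368 = (5,6,0)_8 → 5³ + 6³ + 0³ = 341
341 = (5,2,5)_8 → 5³ + 2³ + 5³ = 258
258 = (4,0,2)_8 → 4³ + 0³ + 2³ = 72
72 = (1,1,0)_8 → 1³ + 1³ + 0³ = 2
2 = (2)_8 → 2³ = 8
8 = (1,0)_8 → 1³ + 0³ = 1  — reached the fixed point 1.
1 → 1, so 1 is the first repeated value.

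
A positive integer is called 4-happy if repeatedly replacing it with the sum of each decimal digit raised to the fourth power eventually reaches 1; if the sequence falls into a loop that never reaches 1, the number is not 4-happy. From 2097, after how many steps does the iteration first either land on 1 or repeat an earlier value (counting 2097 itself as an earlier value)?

2097 → 2⁴ + 0⁴ + 9⁴ + 7⁴ = 16 + 0 + 6561 + 2401 = 8978
8978 → 8⁴ + 9⁴ + 7⁴ + 8⁴ = 4096 + 6561 + 2401 + 4096 = 17154
17154 → 1⁴ + 7⁴ + 1⁴ + 5⁴ + 4⁴ = 1 + 2401 + 1 + 625 + 256 = 3284
3284 → 3⁴ + 2⁴ + 8⁴ + 4⁴ = 81 + 16 + 4096 + 256 = 4449
4449 → 4⁴ + 4⁴ + 4⁴ + 9⁴ = 256 + 256 + 256 + 6561 = 7329
7329 → 7⁴ + 3⁴ + 2⁴ + 9⁴ = 2401 + 81 + 16 + 6561 = 9059
9059 → 9⁴ + 0⁴ + 5⁴ + 9⁴ = 6561 + 0 + 625 + 6561 = 13747
13747 → 1⁴ + 3⁴ + 7⁴ + 4⁴ + 7⁴ = 1 + 81 + 2401 + 256 + 2401 = 5140
5140 → 5⁴ + 1⁴ + 4⁴ + 0⁴ = 625 + 1 + 256 + 0 = 882
882 → 8⁴ + 8⁴ + 2⁴ = 4096 + 4096 + 16 = 8208
8208 → 8⁴ + 2⁴ + 0⁴ + 8⁴ = 4096 + 16 + 0 + 4096 = 8208  — 8208 repeats.
That took 11 steps.

11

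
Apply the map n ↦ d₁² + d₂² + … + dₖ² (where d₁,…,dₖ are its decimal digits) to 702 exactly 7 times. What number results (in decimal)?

702 → 53
53 → 34
34 → 25
25 → 29
29 → 85
85 → 89
89 → 145

145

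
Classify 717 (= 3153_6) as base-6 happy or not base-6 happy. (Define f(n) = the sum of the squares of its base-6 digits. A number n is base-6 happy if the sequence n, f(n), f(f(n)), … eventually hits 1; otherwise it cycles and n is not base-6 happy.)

base-6 happy

717 = (3,1,5,3)_6 → 3² + 1² + 5² + 3² = 9 + 1 + 25 + 9 = 44
44 = (1,1,2)_6 → 1² + 1² + 2² = 1 + 1 + 4 = 6
6 = (1,0)_6 → 1² + 0² = 1 + 0 = 1  — reached 1.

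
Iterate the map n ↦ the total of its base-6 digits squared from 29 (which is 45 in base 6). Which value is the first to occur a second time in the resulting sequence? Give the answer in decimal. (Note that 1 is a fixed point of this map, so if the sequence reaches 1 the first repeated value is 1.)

29

29 = (4,5)_6 → 4² + 5² = 41
41 = (1,0,5)_6 → 1² + 0² + 5² = 26
26 = (4,2)_6 → 4² + 2² = 20
20 = (3,2)_6 → 3² + 2² = 13
13 = (2,1)_6 → 2² + 1² = 5
5 = (5)_6 → 5² = 25
25 = (4,1)_6 → 4² + 1² = 17
17 = (2,5)_6 → 2² + 5² = 29  — 29 already appeared earlier.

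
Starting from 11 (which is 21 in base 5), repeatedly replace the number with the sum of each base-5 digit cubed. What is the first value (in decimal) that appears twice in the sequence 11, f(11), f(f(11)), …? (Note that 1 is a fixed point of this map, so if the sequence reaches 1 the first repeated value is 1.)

11 = (2,1)_5 → 9
9 = (1,4)_5 → 65
65 = (2,3,0)_5 → 35
35 = (1,2,0)_5 → 9  — 9 already appeared earlier.

9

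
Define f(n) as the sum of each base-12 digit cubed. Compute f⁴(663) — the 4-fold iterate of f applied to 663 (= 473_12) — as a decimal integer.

1099

663 = (4,7,3)_12 → 4³ + 7³ + 3³ = 434
434 = (3,0,2)_12 → 3³ + 0³ + 2³ = 35
35 = (2,11)_12 → 2³ + 11³ = 1339
1339 = (9,3,7)_12 → 9³ + 3³ + 7³ = 1099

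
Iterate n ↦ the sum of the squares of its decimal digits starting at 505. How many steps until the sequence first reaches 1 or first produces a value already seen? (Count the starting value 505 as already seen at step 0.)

505 → 5² + 0² + 5² = 50
50 → 5² + 0² = 25
25 → 2² + 5² = 29
29 → 2² + 9² = 85
85 → 8² + 5² = 89
89 → 8² + 9² = 145
145 → 1² + 4² + 5² = 42
42 → 4² + 2² = 20
20 → 2² + 0² = 4
4 → 4² = 16
16 → 1² + 6² = 37
37 → 3² + 7² = 58
58 → 5² + 8² = 89  — 89 repeats.
That took 13 steps.

13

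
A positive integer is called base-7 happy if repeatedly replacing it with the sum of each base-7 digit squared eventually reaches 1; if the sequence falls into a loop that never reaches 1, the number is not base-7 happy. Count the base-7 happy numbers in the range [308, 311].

308: 308 → 40 → 50 → 2 → 4 → 16 → 8 → 2  — not base-7 happy
309: 309 → 41 → 61 → 27 → 45 → 45  — not base-7 happy
310: 310 → 44 → 40 → 50 → 2 → 4 → 16 → 8 → 2  — not base-7 happy
311: 311 → 49 → 1  — base-7 happy
base-7 happy: 311

1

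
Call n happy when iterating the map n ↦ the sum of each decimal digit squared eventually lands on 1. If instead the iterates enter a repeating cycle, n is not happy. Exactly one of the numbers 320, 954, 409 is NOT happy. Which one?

320: 320 → 13 → 10 → 1  — reaches 1 (happy)
954: 954 → 122 → 9 → 81 → 65 → 61 → 37 → 58 → 89 → 145 → 42 → 20 → 4 → 16 → 37  — repeats 37 (not happy)
409: 409 → 97 → 130 → 10 → 1  — reaches 1 (happy)

954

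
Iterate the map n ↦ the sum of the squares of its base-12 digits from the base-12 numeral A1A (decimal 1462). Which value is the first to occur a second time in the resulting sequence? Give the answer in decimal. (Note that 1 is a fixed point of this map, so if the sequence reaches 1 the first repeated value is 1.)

1462 = (10,1,10)_12 → 10² + 1² + 10² = 201
201 = (1,4,9)_12 → 1² + 4² + 9² = 98
98 = (8,2)_12 → 8² + 2² = 68
68 = (5,8)_12 → 5² + 8² = 89
89 = (7,5)_12 → 7² + 5² = 74
74 = (6,2)_12 → 6² + 2² = 40
40 = (3,4)_12 → 3² + 4² = 25
25 = (2,1)_12 → 2² + 1² = 5
5 = (5)_12 → 5² = 25  — 25 already appeared earlier.

25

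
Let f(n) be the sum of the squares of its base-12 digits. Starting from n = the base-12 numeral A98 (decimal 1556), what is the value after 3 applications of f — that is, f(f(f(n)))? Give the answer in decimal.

1556 = (10,9,8)_12 → 10² + 9² + 8² = 245
245 = (1,8,5)_12 → 1² + 8² + 5² = 90
90 = (7,6)_12 → 7² + 6² = 85

85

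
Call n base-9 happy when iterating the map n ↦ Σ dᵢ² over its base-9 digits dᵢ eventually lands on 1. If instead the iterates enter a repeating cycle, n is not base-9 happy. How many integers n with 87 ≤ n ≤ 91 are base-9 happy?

1

87: 87 → 37 → 17 → 65 → 53 → 89 → 65  (repeats 65)
88: 88 → 50 → 50  (repeats 50)
89: 89 → 65 → 53 → 89  (repeats 89)
90: 90 → 2 → 4 → 16 → 50 → 50  (repeats 50)
91: 91 → 3 → 9 → 1  (reaches 1)
base-9 happy: 91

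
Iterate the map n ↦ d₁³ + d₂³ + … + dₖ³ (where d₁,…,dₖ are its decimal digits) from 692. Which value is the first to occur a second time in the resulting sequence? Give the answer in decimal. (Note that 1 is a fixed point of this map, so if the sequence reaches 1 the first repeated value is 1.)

692 → 6³ + 9³ + 2³ = 216 + 729 + 8 = 953
953 → 9³ + 5³ + 3³ = 729 + 125 + 27 = 881
881 → 8³ + 8³ + 1³ = 512 + 512 + 1 = 1025
1025 → 1³ + 0³ + 2³ + 5³ = 1 + 0 + 8 + 125 = 134
134 → 1³ + 3³ + 4³ = 1 + 27 + 64 = 92
92 → 9³ + 2³ = 729 + 8 = 737
737 → 7³ + 3³ + 7³ = 343 + 27 + 343 = 713
713 → 7³ + 1³ + 3³ = 343 + 1 + 27 = 371
371 → 3³ + 7³ + 1³ = 27 + 343 + 1 = 371  — 371 already appeared earlier.

371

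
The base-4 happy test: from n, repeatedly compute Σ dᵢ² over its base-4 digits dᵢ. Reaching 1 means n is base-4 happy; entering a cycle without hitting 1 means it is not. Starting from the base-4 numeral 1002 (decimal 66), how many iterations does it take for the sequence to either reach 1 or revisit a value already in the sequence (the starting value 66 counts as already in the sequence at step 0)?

66 = (1,0,0,2)_4 → 1² + 0² + 0² + 2² = 5
5 = (1,1)_4 → 1² + 1² = 2
2 = (2)_4 → 2² = 4
4 = (1,0)_4 → 1² + 0² = 1  — reached 1.
That took 4 steps.

4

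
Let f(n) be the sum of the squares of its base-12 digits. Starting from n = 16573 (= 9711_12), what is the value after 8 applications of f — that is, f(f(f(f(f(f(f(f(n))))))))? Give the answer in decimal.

16573 = (9,7,1,1)_12 → 9² + 7² + 1² + 1² = 81 + 49 + 1 + 1 = 132
132 = (11,0)_12 → 11² + 0² = 121 + 0 = 121
121 = (10,1)_12 → 10² + 1² = 100 + 1 = 101
101 = (8,5)_12 → 8² + 5² = 64 + 25 = 89
89 = (7,5)_12 → 7² + 5² = 49 + 25 = 74
74 = (6,2)_12 → 6² + 2² = 36 + 4 = 40
40 = (3,4)_12 → 3² + 4² = 9 + 16 = 25
25 = (2,1)_12 → 2² + 1² = 4 + 1 = 5

5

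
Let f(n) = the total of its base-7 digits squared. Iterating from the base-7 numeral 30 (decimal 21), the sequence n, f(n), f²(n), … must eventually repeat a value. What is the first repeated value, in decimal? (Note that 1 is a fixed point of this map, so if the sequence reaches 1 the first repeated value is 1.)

21 = (3,0)_7 → 3² + 0² = 9 + 0 = 9
9 = (1,2)_7 → 1² + 2² = 1 + 4 = 5
5 = (5)_7 → 5² = 25
25 = (3,4)_7 → 3² + 4² = 9 + 16 = 25  — 25 already appeared earlier.

25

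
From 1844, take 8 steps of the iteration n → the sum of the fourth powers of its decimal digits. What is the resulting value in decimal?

1844 → 4609
4609 → 8113
8113 → 4179
4179 → 9219
9219 → 13139
13139 → 6725
6725 → 4338
4338 → 4514

4514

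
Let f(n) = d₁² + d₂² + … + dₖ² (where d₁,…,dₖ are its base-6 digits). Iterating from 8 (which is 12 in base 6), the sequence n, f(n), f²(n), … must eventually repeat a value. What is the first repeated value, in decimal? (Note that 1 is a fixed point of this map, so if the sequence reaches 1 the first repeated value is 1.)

8 = (1,2)_6 → 1² + 2² = 5
5 = (5)_6 → 5² = 25
25 = (4,1)_6 → 4² + 1² = 17
17 = (2,5)_6 → 2² + 5² = 29
29 = (4,5)_6 → 4² + 5² = 41
41 = (1,0,5)_6 → 1² + 0² + 5² = 26
26 = (4,2)_6 → 4² + 2² = 20
20 = (3,2)_6 → 3² + 2² = 13
13 = (2,1)_6 → 2² + 1² = 5  — 5 already appeared earlier.

5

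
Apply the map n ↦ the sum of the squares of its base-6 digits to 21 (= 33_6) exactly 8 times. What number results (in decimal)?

20

21 = (3,3)_6 → 3² + 3² = 9 + 9 = 18
18 = (3,0)_6 → 3² + 0² = 9 + 0 = 9
9 = (1,3)_6 → 1² + 3² = 1 + 9 = 10
10 = (1,4)_6 → 1² + 4² = 1 + 16 = 17
17 = (2,5)_6 → 2² + 5² = 4 + 25 = 29
29 = (4,5)_6 → 4² + 5² = 16 + 25 = 41
41 = (1,0,5)_6 → 1² + 0² + 5² = 1 + 0 + 25 = 26
26 = (4,2)_6 → 4² + 2² = 16 + 4 = 20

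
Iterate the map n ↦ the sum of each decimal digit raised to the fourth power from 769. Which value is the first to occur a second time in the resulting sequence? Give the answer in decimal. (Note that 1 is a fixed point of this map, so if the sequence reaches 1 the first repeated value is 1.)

769 → 7⁴ + 6⁴ + 9⁴ = 10258
10258 → 1⁴ + 0⁴ + 2⁴ + 5⁴ + 8⁴ = 4738
4738 → 4⁴ + 7⁴ + 3⁴ + 8⁴ = 6834
6834 → 6⁴ + 8⁴ + 3⁴ + 4⁴ = 5729
5729 → 5⁴ + 7⁴ + 2⁴ + 9⁴ = 9603
9603 → 9⁴ + 6⁴ + 0⁴ + 3⁴ = 7938
7938 → 7⁴ + 9⁴ + 3⁴ + 8⁴ = 13139
13139 → 1⁴ + 3⁴ + 1⁴ + 3⁴ + 9⁴ = 6725
6725 → 6⁴ + 7⁴ + 2⁴ + 5⁴ = 4338
4338 → 4⁴ + 3⁴ + 3⁴ + 8⁴ = 4514
4514 → 4⁴ + 5⁴ + 1⁴ + 4⁴ = 1138
1138 → 1⁴ + 1⁴ + 3⁴ + 8⁴ = 4179
4179 → 4⁴ + 1⁴ + 7⁴ + 9⁴ = 9219
9219 → 9⁴ + 2⁴ + 1⁴ + 9⁴ = 13139  — 13139 already appeared earlier.

13139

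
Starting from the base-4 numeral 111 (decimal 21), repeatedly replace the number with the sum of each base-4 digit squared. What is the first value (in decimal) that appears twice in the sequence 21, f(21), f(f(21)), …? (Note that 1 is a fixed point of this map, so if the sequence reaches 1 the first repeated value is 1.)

1

21 = (1,1,1)_4 → 1² + 1² + 1² = 3
3 = (3)_4 → 3² = 9
9 = (2,1)_4 → 2² + 1² = 5
5 = (1,1)_4 → 1² + 1² = 2
2 = (2)_4 → 2² = 4
4 = (1,0)_4 → 1² + 0² = 1  — reached the fixed point 1.
1 → 1, so 1 is the first repeated value.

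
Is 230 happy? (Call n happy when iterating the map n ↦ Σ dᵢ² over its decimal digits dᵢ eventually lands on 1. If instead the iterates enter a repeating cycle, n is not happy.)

happy

230 → 2² + 3² + 0² = 13
13 → 1² + 3² = 10
10 → 1² + 0² = 1  — reached 1.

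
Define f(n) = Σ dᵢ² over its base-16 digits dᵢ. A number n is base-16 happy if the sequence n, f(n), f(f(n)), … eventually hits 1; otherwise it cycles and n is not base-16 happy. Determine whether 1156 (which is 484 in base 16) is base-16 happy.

base-16 happy

1156 = (4,8,4)_16 → 4² + 8² + 4² = 96
96 = (6,0)_16 → 6² + 0² = 36
36 = (2,4)_16 → 2² + 4² = 20
20 = (1,4)_16 → 1² + 4² = 17
17 = (1,1)_16 → 1² + 1² = 2
2 = (2)_16 → 2² = 4
4 = (4)_16 → 4² = 16
16 = (1,0)_16 → 1² + 0² = 1  — reached 1.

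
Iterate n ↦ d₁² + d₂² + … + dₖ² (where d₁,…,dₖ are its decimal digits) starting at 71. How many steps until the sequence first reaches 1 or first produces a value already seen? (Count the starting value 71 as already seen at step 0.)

71 → 7² + 1² = 49 + 1 = 50
50 → 5² + 0² = 25 + 0 = 25
25 → 2² + 5² = 4 + 25 = 29
29 → 2² + 9² = 4 + 81 = 85
85 → 8² + 5² = 64 + 25 = 89
89 → 8² + 9² = 64 + 81 = 145
145 → 1² + 4² + 5² = 1 + 16 + 25 = 42
42 → 4² + 2² = 16 + 4 = 20
20 → 2² + 0² = 4 + 0 = 4
4 → 4² = 16
16 → 1² + 6² = 1 + 36 = 37
37 → 3² + 7² = 9 + 49 = 58
58 → 5² + 8² = 25 + 64 = 89  — 89 repeats.
That took 13 steps.

13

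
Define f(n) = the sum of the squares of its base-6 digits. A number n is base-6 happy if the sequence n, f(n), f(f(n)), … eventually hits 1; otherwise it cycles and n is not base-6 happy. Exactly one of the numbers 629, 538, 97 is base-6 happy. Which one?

629: 629 → 58 → 26 → 20 → 13 → 5 → 25 → 17 → 29 → 41 → 26  — repeats 26 (not base-6 happy)
538: 538 → 49 → 6 → 1  — reaches 1 (base-6 happy)
97: 97 → 21 → 18 → 9 → 10 → 17 → 29 → 41 → 26 → 20 → 13 → 5 → 25 → 17  — repeats 17 (not base-6 happy)

538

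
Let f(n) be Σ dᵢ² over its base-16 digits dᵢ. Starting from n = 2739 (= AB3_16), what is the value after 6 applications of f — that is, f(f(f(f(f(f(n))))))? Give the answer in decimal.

2739 = (10,11,3)_16 → 10² + 11² + 3² = 100 + 121 + 9 = 230
230 = (14,6)_16 → 14² + 6² = 196 + 36 = 232
232 = (14,8)_16 → 14² + 8² = 196 + 64 = 260
260 = (1,0,4)_16 → 1² + 0² + 4² = 1 + 0 + 16 = 17
17 = (1,1)_16 → 1² + 1² = 1 + 1 = 2
2 = (2)_16 → 2² = 4

4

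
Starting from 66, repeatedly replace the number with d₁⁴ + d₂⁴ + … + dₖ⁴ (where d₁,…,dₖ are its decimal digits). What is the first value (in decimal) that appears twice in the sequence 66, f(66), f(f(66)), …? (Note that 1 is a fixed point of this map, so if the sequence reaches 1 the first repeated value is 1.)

66 → 6⁴ + 6⁴ = 2592
2592 → 2⁴ + 5⁴ + 9⁴ + 2⁴ = 7218
7218 → 7⁴ + 2⁴ + 1⁴ + 8⁴ = 6514
6514 → 6⁴ + 5⁴ + 1⁴ + 4⁴ = 2178
2178 → 2⁴ + 1⁴ + 7⁴ + 8⁴ = 6514  — 6514 already appeared earlier.

6514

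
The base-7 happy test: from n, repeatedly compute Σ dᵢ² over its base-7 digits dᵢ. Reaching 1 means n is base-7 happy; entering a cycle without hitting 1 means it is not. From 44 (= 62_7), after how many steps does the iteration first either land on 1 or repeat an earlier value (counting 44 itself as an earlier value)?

44 = (6,2)_7 → 6² + 2² = 36 + 4 = 40
40 = (5,5)_7 → 5² + 5² = 25 + 25 = 50
50 = (1,0,1)_7 → 1² + 0² + 1² = 1 + 0 + 1 = 2
2 = (2)_7 → 2² = 4
4 = (4)_7 → 4² = 16
16 = (2,2)_7 → 2² + 2² = 4 + 4 = 8
8 = (1,1)_7 → 1² + 1² = 1 + 1 = 2  — 2 repeats.
That took 7 steps.

7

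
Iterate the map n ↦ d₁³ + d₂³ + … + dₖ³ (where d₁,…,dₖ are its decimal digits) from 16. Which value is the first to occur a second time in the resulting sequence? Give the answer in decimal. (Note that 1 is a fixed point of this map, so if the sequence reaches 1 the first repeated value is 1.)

16 → 1³ + 6³ = 217
217 → 2³ + 1³ + 7³ = 352
352 → 3³ + 5³ + 2³ = 160
160 → 1³ + 6³ + 0³ = 217  — 217 already appeared earlier.

217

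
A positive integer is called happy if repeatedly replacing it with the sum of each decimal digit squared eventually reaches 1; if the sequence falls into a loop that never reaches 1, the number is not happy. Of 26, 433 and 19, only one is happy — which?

19

26: 26 → 40 → 16 → 37 → 58 → 89 → 145 → 42 → 20 → 4 → 16  — repeats 16 (not happy)
433: 433 → 34 → 25 → 29 → 85 → 89 → 145 → 42 → 20 → 4 → 16 → 37 → 58 → 89  — repeats 89 (not happy)
19: 19 → 82 → 68 → 100 → 1  — reaches 1 (happy)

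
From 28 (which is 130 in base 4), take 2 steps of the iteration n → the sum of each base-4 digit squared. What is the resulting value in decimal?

8

28 = (1,3,0)_4 → 1² + 3² + 0² = 1 + 9 + 0 = 10
10 = (2,2)_4 → 2² + 2² = 4 + 4 = 8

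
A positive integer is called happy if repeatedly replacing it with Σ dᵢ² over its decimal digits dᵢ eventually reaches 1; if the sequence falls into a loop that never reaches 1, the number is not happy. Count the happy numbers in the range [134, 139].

1

134: 134 → 26 → 40 → 16 → 37 → 58 → 89 → 145 → 42 → 20 → 4 → 16  — not happy
135: 135 → 35 → 34 → 25 → 29 → 85 → 89 → 145 → 42 → 20 → 4 → 16 → 37 → 58 → 89  — not happy
136: 136 → 46 → 52 → 29 → 85 → 89 → 145 → 42 → 20 → 4 → 16 → 37 → 58 → 89  — not happy
137: 137 → 59 → 106 → 37 → 58 → 89 → 145 → 42 → 20 → 4 → 16 → 37  — not happy
138: 138 → 74 → 65 → 61 → 37 → 58 → 89 → 145 → 42 → 20 → 4 → 16 → 37  — not happy
139: 139 → 91 → 82 → 68 → 100 → 1  — happy
happy: 139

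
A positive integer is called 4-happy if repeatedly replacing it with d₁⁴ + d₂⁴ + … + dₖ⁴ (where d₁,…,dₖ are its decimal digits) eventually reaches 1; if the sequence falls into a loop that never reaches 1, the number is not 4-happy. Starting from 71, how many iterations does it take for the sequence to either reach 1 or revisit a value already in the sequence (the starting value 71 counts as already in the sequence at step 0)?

71 → 7⁴ + 1⁴ = 2402
2402 → 2⁴ + 4⁴ + 0⁴ + 2⁴ = 288
288 → 2⁴ + 8⁴ + 8⁴ = 8208
8208 → 8⁴ + 2⁴ + 0⁴ + 8⁴ = 8208  — 8208 repeats.
That took 4 steps.

4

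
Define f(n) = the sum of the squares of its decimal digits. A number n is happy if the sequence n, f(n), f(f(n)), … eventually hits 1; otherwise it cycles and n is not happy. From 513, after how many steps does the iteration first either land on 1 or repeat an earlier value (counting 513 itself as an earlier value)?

14

513 → 5² + 1² + 3² = 35
35 → 3² + 5² = 34
34 → 3² + 4² = 25
25 → 2² + 5² = 29
29 → 2² + 9² = 85
85 → 8² + 5² = 89
89 → 8² + 9² = 145
145 → 1² + 4² + 5² = 42
42 → 4² + 2² = 20
20 → 2² + 0² = 4
4 → 4² = 16
16 → 1² + 6² = 37
37 → 3² + 7² = 58
58 → 5² + 8² = 89  — 89 repeats.
That took 14 steps.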